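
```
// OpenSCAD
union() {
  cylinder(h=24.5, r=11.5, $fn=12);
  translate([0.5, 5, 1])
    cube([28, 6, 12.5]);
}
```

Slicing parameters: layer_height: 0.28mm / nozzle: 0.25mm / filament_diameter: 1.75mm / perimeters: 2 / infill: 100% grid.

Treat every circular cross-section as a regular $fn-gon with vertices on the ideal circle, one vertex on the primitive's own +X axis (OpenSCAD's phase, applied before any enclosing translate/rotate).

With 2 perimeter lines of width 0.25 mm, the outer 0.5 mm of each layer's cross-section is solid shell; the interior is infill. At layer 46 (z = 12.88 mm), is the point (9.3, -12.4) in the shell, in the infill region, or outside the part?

At z = 12.88 mm: the r=11.5 cylinder gives a regular 12-gon of circumradius 11.5 (constant along its height); the cube at (0.5, 5) is present — its section is the full 28×6 rectangle; Merging all regions: the regions partially overlap (shared area 41.57 mm²), so overlapping operands fuse into one piece — 1 connected region. Overall, the cross-section is a single solid region. The nearest boundary edge runs (9.96, -5.75)→(5.75, -9.96); distance from the point to it = 4.24 mm. The point is not inside any of the regions above, so it lies outside the cross-section (4.24 mm from the nearest boundary).

outside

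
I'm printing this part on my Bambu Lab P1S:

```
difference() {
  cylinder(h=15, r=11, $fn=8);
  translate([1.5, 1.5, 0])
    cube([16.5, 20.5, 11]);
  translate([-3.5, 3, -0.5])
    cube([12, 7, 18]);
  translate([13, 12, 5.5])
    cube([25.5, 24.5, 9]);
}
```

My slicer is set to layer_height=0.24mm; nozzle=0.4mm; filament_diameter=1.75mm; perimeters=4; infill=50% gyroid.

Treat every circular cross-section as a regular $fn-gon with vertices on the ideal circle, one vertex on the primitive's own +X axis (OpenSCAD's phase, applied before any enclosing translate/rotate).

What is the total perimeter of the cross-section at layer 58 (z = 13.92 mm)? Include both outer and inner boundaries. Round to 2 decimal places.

84.90 mm

At z = 13.92 mm: the r=11 cylinder contributes a regular 8-gon of circumradius 11 (perimeter = 2·8·11.000·sin(180°/8) = 67.35 mm); the cube at (1.5, 1.5) is absent (z outside [0, 11]); the cube at (-3.5, 3) (footprint 12×7) is included at this height (perimeter 38.00 mm); the cube at (13, 12) (footprint 25.5×24.5) is included at this height (perimeter 100.00 mm); Subtracting the remaining from the first: starting from the r=11 cylinder, the 12×7 cube at (-3.5, 3) partially overlaps it — only the 75.56 mm² overlap (of its 84.00 mm²) is removed, clipping the outline; the 25.5×24.5 cube at (13, 12) misses the remaining region (no effect) — boundary = 84.90 mm. Overall, the cross-section has 2 separate islands. Total boundary length (outer) = 84.90 mm.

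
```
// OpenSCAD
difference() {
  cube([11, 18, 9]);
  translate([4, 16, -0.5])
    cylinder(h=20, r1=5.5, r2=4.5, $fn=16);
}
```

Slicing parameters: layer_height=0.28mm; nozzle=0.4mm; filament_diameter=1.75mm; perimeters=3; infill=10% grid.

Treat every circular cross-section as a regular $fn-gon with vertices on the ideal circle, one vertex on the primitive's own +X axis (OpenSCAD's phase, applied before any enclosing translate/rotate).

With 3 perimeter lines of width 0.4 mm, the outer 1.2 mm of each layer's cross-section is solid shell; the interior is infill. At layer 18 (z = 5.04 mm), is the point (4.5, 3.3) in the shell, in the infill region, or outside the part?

infill

At z = 5.04 mm: the cube (footprint 11×18) is included at this height; the cone at (4, 16) (r1=5.5→r2=4.5) has section circumradius 5.223 here — a regular 16-gon; After the difference (first − rest): starting from the 11×18 cube, the cone at (4, 16) partially overlaps it — only the 57.25 mm² overlap (of its 83.52 mm²) is removed, clipping the outline — 1 connected region. Overall, the cross-section is a single solid region. The nearest boundary edge runs (11.00, 0.00)→(0.00, 0.00); distance from the point to it = 3.30 mm. The point is inside the cross-section and 3.30 mm from the nearest boundary — more than the 1.2 mm shell width (3 × 0.4), so it's in the infill interior.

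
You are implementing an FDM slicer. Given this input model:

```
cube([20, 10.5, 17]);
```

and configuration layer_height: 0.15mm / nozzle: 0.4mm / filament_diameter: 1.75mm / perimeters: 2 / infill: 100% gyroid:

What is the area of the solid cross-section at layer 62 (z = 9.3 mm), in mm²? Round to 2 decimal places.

210.00 mm²

At z = 9.3 mm: the cube (footprint 20×10.5) is included at this height (area 210.00 mm²). Overall, the cross-section is a single solid region. Net area = 210.00 mm².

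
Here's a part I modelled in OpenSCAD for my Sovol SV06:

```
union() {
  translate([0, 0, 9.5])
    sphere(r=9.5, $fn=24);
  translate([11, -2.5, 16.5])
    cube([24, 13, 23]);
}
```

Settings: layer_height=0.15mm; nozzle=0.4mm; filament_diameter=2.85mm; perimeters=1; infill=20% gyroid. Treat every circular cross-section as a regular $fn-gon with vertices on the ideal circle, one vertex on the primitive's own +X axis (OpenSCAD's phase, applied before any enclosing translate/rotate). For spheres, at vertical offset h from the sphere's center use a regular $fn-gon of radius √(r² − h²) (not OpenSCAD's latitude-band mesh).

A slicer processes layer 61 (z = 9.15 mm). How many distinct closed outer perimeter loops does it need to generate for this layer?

1

At z = 9.15 mm: the r=9.5 sphere slices to a regular 24-gon of circumradius 9.494 (√(r²−h²) with h=0.35 from center); the cube at (11, -2.5) is absent (z outside [16.5, 39.5]); Combining (union): only the r=9.5 sphere is present, so the union is just that shape — 1 connected region. The result has 1 disconnected region.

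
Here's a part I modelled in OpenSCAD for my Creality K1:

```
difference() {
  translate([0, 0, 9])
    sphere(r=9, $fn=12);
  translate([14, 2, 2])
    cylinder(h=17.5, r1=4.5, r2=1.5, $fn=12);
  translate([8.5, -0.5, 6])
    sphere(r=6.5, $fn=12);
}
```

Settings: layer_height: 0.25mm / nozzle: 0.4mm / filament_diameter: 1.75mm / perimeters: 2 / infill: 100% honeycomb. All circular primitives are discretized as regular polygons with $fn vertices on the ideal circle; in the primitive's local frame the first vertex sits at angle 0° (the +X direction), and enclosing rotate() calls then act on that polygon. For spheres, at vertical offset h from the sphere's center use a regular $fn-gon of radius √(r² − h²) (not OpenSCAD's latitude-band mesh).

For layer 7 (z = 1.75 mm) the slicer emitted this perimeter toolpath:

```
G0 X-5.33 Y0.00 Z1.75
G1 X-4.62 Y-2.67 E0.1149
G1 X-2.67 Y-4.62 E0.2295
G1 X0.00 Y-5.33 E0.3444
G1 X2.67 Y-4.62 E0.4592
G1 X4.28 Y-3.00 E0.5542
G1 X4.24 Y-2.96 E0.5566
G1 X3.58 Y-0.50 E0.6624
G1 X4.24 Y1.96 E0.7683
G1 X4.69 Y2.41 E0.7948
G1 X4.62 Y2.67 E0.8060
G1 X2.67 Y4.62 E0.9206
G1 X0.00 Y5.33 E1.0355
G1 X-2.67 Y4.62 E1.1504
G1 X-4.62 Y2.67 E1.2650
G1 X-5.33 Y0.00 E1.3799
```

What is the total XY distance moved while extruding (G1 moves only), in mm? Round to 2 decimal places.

33.19 mm

Sum the Euclidean lengths of each G1 segment: total = 33.19 mm.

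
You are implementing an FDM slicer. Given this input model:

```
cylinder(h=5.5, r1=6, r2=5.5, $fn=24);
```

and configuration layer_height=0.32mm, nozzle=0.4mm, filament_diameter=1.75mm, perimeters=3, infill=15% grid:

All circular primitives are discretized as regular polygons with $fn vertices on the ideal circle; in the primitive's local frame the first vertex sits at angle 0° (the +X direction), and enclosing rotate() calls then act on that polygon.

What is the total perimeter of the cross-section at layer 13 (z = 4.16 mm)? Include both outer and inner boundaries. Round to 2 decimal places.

At z = 4.16 mm: the cone: at t=0.756 of its height the radius interpolates to r₁+(r₂−r₁)t = 5.622, giving a regular 24-gon of that circumradius (perimeter = 2·24·5.622·sin(180°/24) = 35.22 mm). Overall, the cross-section is a single solid region. Total boundary length (outer) = 35.22 mm.

35.22 mm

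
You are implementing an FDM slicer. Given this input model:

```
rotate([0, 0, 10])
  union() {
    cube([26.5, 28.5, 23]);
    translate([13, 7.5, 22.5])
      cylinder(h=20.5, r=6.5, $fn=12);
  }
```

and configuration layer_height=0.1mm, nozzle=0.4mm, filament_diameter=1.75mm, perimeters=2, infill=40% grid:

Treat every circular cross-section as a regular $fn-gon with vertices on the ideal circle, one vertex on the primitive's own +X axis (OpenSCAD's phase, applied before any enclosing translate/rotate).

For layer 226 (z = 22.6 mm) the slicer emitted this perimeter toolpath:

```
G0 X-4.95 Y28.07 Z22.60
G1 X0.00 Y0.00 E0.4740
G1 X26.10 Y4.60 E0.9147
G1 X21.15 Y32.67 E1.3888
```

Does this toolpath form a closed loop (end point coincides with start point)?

Start point (G0): (-4.95, 28.07). End point (last G1): the path does not return to the start — open.

no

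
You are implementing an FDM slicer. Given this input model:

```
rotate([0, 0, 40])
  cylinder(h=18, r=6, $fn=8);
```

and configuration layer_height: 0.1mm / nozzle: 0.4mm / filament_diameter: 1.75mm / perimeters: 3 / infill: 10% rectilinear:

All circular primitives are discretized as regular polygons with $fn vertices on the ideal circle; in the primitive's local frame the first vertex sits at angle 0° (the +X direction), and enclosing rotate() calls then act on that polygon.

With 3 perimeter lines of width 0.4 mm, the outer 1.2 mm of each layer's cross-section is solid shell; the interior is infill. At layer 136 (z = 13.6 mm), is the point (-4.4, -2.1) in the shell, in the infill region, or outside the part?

At z = 13.6 mm: the cylinder: section is a regular 8-gon, circumradius r=6; (rotated 40° about Z; rotation is an isometry so areas/perimeters/island counts are preserved). Overall, the cross-section is a single solid region. Undo the 40° rotation: the query point maps to (-4.720, 1.220) in the un-rotated model frame. The nearest boundary edge runs (-4.24, 4.24)→(-6.00, 0.00); distance from the point to it = 0.72 mm. The point is inside the cross-section, 0.72 mm from the nearest boundary — within the 1.2 mm shell band (3 × 0.4).

shell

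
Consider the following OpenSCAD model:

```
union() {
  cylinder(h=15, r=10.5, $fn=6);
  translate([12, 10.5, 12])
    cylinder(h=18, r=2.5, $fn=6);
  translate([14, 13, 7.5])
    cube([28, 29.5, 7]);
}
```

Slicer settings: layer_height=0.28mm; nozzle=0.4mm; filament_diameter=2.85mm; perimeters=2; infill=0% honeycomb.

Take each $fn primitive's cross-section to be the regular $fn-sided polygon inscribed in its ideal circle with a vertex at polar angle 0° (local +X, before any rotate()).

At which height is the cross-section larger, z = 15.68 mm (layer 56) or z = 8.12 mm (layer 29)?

Layer 56 (z = 15.68): the cylinder is absent (z outside [0, 15]); the cylinder at (12, 10.5): section is a regular 6-gon, circumradius r=2.5 (area = (6/2)·2.500²·sin(360°/6) = 16.24 mm²); the cube at (14, 13) is not intersected at this z (z outside [7.5, 14.5]); Taking the union: only the r=2.5 cylinder at (12, 10.5) is present, so the union is just that shape — area = 16.24 mm². So its area = 16.24 mm². Layer 29 (z = 8.12): the r=10.5 cylinder contributes a regular 6-gon of circumradius 10.5 (area = (6/2)·10.500²·sin(360°/6) = 286.44 mm²); the cylinder at (12, 10.5) does not reach this height (z outside [12, 30]); the 28×29.5 cube at (14, 13) contributes its full rectangle (area 826.00 mm²); Taking the union: the 2 present regions are separate (no shared area or edge), so areas and boundary lengths simply add and each stays a separate island — area = 1112.44 mm². So its area = 1112.44 mm². Layer 29 is larger (1112.44 vs 16.24 mm²).

layer 29 (z = 8.12 mm)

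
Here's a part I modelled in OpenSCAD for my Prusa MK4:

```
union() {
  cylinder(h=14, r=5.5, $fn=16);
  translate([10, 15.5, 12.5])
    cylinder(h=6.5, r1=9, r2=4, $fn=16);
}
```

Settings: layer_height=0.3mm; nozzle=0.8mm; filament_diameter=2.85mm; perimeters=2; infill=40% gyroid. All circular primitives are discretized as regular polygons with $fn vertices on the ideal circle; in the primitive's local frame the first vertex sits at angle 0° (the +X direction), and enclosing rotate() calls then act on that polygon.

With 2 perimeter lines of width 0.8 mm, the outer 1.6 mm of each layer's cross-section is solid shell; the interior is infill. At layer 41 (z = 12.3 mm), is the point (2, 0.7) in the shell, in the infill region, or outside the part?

At z = 12.3 mm: the r=5.5 cylinder contributes a regular 16-gon of circumradius 5.5; the cone at (10, 15.5) does not reach this height (z outside [12.5, 19]); Merging all regions: only the r=5.5 cylinder is present, so the union is just that shape — 1 connected region. Overall, the cross-section is a single solid region. The nearest boundary edge runs (5.50, 0.00)→(5.08, 2.10); distance from the point to it = 3.30 mm. The point is inside the cross-section and 3.30 mm from the nearest boundary — more than the 1.6 mm shell width (2 × 0.8), so it's in the infill interior.

infill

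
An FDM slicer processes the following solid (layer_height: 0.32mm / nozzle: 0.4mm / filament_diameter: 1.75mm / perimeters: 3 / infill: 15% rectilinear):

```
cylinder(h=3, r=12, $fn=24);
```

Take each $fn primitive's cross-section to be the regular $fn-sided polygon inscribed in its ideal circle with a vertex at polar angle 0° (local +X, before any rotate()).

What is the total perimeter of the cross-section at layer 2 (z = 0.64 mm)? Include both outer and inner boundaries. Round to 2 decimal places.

75.18 mm

At z = 0.64 mm: the r=12 cylinder gives a regular 24-gon of circumradius 12 (constant along its height) (perimeter = 2·24·12.000·sin(180°/24) = 75.18 mm). Overall, the cross-section is a single solid region. Total boundary length (outer) = 75.18 mm.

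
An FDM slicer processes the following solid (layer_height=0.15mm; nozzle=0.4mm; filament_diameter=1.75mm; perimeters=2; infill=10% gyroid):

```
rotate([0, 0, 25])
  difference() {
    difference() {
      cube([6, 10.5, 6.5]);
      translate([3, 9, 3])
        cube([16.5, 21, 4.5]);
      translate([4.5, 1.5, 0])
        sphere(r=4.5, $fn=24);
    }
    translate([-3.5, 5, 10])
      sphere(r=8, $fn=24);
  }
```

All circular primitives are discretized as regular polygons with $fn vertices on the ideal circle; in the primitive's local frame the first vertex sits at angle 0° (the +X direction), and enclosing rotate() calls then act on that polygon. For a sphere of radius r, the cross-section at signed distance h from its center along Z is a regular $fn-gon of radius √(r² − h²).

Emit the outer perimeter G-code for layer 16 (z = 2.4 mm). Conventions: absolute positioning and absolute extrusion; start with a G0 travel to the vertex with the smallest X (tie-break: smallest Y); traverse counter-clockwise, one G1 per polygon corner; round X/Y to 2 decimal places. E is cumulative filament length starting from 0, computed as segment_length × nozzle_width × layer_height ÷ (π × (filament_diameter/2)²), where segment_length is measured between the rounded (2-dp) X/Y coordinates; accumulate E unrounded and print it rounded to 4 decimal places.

G0 X-4.44 Y9.52 Z2.40
G1 X0.00 Y0.00 E0.2620
G1 X0.94 Y0.44 E0.2879
G1 X0.53 Y0.81 E0.3017
G1 X-0.01 Y1.65 E0.3266
G1 X-0.30 Y2.60 E0.3514
G1 X-0.35 Y3.59 E0.3761
G1 X-0.13 Y4.56 E0.4009
G1 X0.33 Y5.44 E0.4257
G1 X1.00 Y6.18 E0.4506
G1 X1.84 Y6.71 E0.4754
G1 X2.78 Y7.01 E0.5000
G1 X3.34 Y7.03 E0.5140
G1 X1.00 Y12.05 E0.6521
G1 X-4.44 Y9.52 E0.8018

At z = 2.4 mm: the cube is present — its section is the full 6×10.5 rectangle; the cube at (3, 9) is not intersected at this z (z outside [3, 7.5]); the r=4.5 sphere at (4.5, 1.5) slices to a regular 24-gon of circumradius 3.807 (√(r²−h²) with h=2.4 from center); Taking the first minus the rest: starting from the 6×10.5 cube, the r=4.5 sphere at (4.5, 1.5) partially overlaps it — only the 24.55 mm² overlap (of its 45.00 mm²) is removed, clipping the outline — 1 connected region; the r=8 sphere at (-3.5, 5) contributes a regular 24-gon of circumradius √(8²−7.6²) = 2.498; Subtracting the remaining from the first: starting from that combined region, the r=8 sphere at (-3.5, 5) misses the remaining region (no effect) — 1 connected region; (whole slice rotated 25° about Z — lengths, areas and connectivity unchanged). The outline is a single polygon with 14 vertices. Extrusion per mm of travel: 0.4 × 0.15 / (π × 0.875²) = 0.024945. Accumulating E over each segment gives final E = 0.8018.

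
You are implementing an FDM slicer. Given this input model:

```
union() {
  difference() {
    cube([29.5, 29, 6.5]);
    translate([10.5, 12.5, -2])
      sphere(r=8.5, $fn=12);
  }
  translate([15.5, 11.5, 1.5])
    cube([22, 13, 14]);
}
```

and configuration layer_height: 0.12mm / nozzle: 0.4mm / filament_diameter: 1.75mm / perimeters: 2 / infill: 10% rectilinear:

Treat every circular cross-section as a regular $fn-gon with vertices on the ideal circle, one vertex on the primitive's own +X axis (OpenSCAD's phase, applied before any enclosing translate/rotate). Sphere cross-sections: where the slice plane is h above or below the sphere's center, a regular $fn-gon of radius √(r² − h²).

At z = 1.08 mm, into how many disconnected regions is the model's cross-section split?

At z = 1.08 mm: the cube is present — its section is the full 29.5×29 rectangle; the r=8.5 sphere at (10.5, 12.5) slices to a regular 12-gon of circumradius 7.922 (√(r²−h²) with h=3.08 from center); Subtracting the remaining from the first: starting from the 29.5×29 cube, the r=8.5 sphere at (10.5, 12.5) lies wholly inside it (removes its full 188.29 mm² and its 49.21 mm outline becomes a hole wall) — 1 connected region with 1 hole; the cube at (15.5, 11.5) is absent (z outside [1.5, 15.5]); Taking the union: only that combined region is present, so the union is just that shape — 1 connected region with 1 hole. The result has 1 disconnected region.

1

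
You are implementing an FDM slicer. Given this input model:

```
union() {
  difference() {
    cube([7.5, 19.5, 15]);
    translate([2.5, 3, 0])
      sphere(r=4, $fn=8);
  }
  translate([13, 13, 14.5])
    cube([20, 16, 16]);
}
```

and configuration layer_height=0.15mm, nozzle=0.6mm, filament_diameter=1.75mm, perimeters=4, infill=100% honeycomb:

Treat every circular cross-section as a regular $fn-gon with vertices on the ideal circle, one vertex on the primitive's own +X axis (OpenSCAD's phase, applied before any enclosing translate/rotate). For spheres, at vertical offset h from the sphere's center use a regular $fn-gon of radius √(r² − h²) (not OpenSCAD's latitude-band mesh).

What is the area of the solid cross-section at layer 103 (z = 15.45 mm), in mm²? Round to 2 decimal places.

At z = 15.45 mm: the cube is not intersected at this z (z outside [0, 15]); the sphere at (2.5, 3) is not intersected at this z (|z−center|=15.450 > r=4); After the difference (first − rest): the first operand is absent here, so nothing remains; the 20×16 cube at (13, 13) contributes its full rectangle (area 320.00 mm²); Combining (union): only the 20×16 cube at (13, 13) is present, so the union is just that shape — area = 320.00 mm². Overall, the cross-section is a single solid region. Net area = 320.00 mm².

320.00 mm²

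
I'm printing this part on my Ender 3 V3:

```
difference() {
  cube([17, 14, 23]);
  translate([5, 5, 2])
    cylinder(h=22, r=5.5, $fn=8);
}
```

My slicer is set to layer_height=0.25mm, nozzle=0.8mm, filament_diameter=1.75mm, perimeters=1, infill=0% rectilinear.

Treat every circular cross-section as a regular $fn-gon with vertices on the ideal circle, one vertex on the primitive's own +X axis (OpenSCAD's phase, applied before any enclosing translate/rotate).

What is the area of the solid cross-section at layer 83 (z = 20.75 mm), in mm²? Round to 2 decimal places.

At z = 20.75 mm: the cube is present — its section is the full 17×14 rectangle (area 238.00 mm²); the cylinder at (5, 5): section is a regular 8-gon, circumradius r=5.5 (area = (8/2)·5.500²·sin(360°/8) = 85.56 mm²); After the difference (first − rest): starting from the 17×14 cube (238.00 mm²), the r=5.5 cylinder at (5, 5) partially overlaps it — only the 84.35 mm² overlap (of its 85.56 mm²) is removed, clipping the outline — area = 153.65 mm². Overall, the cross-section has 2 separate islands. Net area = 153.65 mm².

153.65 mm²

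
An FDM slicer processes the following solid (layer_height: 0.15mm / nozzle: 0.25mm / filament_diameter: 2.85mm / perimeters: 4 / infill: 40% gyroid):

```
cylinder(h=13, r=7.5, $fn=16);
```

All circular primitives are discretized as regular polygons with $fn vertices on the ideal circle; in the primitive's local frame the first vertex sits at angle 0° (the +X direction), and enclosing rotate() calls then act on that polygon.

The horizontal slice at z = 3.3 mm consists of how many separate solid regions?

At z = 3.3 mm: the r=7.5 cylinder contributes a regular 16-gon of circumradius 7.5. The result has 1 disconnected region.

1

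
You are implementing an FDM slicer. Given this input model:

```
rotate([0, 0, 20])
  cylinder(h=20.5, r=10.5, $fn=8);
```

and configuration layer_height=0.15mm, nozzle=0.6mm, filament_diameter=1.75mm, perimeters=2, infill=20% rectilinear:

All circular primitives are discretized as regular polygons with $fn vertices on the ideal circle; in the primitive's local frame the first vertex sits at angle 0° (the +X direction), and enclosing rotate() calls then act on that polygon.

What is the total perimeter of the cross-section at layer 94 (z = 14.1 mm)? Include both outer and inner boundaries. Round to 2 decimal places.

64.29 mm

At z = 14.1 mm: the r=10.5 cylinder contributes a regular 8-gon of circumradius 10.5 (perimeter = 2·8·10.500·sin(180°/8) = 64.29 mm); (whole slice rotated 20° about Z — lengths, areas and connectivity unchanged). Overall, the cross-section is a single solid region. Total boundary length (outer) = 64.29 mm.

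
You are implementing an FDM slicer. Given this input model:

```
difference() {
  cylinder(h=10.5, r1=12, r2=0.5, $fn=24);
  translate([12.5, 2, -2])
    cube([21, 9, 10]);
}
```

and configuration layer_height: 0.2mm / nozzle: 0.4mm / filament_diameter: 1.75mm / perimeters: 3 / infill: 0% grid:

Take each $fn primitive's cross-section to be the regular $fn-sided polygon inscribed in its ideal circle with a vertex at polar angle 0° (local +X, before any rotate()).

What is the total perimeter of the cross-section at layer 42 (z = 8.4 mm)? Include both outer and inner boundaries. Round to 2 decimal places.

17.54 mm

At z = 8.4 mm: the cone (r1=12→r2=0.5) has section circumradius 2.800 here — a regular 24-gon (perimeter = 2·24·2.800·sin(180°/24) = 17.54 mm); the cube at (12.5, 2) is not intersected at this z (z outside [-2, 8]); Taking the first minus the rest: none of the subtracted shapes is present at this height, so the cone is unchanged — boundary = 17.54 mm. Overall, the cross-section is a single solid region. Total boundary length (outer) = 17.54 mm.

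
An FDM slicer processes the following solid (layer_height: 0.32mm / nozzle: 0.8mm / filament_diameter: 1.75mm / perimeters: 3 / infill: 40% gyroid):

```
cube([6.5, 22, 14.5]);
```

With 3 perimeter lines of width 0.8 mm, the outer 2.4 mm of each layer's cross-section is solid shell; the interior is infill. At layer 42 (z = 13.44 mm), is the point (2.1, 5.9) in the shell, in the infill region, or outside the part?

At z = 13.44 mm: the cube (footprint 6.5×22) is included at this height. Overall, the cross-section is a single solid region. The nearest boundary edge runs (0.00, 22.00)→(0.00, 0.00); distance from the point to it = 2.10 mm. The point is inside the cross-section, 2.10 mm from the nearest boundary — within the 2.4 mm shell band (3 × 0.8).

shell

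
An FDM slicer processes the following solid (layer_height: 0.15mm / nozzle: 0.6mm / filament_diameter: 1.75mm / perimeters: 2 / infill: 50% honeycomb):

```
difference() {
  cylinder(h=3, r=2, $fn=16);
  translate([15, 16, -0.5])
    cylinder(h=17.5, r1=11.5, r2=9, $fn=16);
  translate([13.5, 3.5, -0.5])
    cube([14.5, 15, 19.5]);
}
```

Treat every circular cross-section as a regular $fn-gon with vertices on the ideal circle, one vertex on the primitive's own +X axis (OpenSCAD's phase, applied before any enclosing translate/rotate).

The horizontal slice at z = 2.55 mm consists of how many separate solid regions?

At z = 2.55 mm: the cylinder: section is a regular 16-gon, circumradius r=2; the cone at (15, 16) contributes a regular 16-gon of circumradius 11.064 (interpolated between r1=11.5 and r2=9 at t=0.174); the cube at (13.5, 3.5) is present — its section is the full 14.5×15 rectangle; Taking the first minus the rest: starting from the r=2 cylinder, the cone at (15, 16) misses the remaining region (no effect); the 14.5×15 cube at (13.5, 3.5) misses the remaining region (no effect) — 1 connected region. The result has 1 disconnected region.

1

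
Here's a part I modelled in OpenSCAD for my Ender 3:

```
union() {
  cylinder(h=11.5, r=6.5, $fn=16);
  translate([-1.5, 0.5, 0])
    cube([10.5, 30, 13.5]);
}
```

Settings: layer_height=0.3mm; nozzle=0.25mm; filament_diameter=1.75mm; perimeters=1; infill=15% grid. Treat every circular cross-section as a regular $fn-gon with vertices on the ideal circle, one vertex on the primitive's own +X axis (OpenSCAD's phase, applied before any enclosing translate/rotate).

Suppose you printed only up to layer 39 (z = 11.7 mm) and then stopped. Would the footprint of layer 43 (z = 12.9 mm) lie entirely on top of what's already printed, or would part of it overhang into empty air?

Compare the two slices. At z = 11.7: the cylinder does not reach this height (z outside [0, 11.5]); the cube at (-1.5, 0.5) is present — its section is the full 10.5×30 rectangle (area 315.00 mm²); Combining (union): only the 10.5×30 cube at (-1.5, 0.5) is present, so the union is just that shape — area = 315.00 mm². At z = 12.9: the cylinder does not reach this height (z outside [0, 11.5]); the cube at (-1.5, 0.5) (footprint 10.5×30) is included at this height (area 315.00 mm²); Merging all regions: only the 10.5×30 cube at (-1.5, 0.5) is present, so the union is just that shape — area = 315.00 mm². Checking containment: the cross-section at z = 12.9 is a subset of the cross-section at z = 11.7.

entirely on top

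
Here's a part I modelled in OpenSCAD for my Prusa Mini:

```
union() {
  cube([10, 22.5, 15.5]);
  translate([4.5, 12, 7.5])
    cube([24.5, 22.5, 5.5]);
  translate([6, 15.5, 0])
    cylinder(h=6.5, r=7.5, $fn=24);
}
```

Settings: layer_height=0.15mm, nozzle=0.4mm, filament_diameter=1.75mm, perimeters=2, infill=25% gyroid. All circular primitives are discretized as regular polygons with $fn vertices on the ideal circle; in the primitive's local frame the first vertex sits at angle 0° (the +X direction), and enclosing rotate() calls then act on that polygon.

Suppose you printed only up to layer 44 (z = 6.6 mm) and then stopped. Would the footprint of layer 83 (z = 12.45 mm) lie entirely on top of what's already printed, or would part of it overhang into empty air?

part overhangs

Compare the two slices. At z = 6.6: the 10×22.5 cube contributes its full rectangle (area 225.00 mm²); the cube at (4.5, 12) does not reach this height (z outside [7.5, 13]); the cylinder at (6, 15.5) is absent (z outside [0, 6.5]); Combining (union): only the 10×22.5 cube is present, so the union is just that shape — area = 225.00 mm². At z = 12.45: the cube (footprint 10×22.5) is included at this height (area 225.00 mm²); the cube at (4.5, 12) is present — its section is the full 24.5×22.5 rectangle (area 551.25 mm²); the cylinder at (6, 15.5) is absent (z outside [0, 6.5]); Merging all regions: the regions partially overlap — summed areas 776.25 mm² minus the doubly-counted overlap 57.75 mm² gives 718.50 mm² — area = 718.50 mm². Checking containment: at z = 12.45 the cross-section extends beyond the z = 6.6 cross-section by about 493.50 mm².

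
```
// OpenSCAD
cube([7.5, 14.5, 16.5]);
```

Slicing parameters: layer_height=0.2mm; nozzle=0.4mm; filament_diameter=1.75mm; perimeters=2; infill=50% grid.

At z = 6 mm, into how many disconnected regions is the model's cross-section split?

1

At z = 6 mm: the cube is present — its section is the full 7.5×14.5 rectangle. The result has 1 disconnected region.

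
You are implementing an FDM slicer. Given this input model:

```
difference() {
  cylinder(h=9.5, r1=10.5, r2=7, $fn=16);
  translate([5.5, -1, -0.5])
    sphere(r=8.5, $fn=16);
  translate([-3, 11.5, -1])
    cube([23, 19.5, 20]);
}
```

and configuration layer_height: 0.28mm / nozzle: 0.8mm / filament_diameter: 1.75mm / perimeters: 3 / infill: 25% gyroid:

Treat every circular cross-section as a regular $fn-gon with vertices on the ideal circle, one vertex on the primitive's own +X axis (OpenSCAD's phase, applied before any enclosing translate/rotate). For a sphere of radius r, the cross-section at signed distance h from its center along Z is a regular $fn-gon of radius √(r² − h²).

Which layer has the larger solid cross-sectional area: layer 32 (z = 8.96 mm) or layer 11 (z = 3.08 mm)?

Layer 32 (z = 8.96): the cone contributes a regular 16-gon of circumradius 7.199 (interpolated between r1=10.5 and r2=7 at t=0.943) (area = (16/2)·7.199²·sin(360°/16) = 158.66 mm²); the sphere at (5.5, -1) is not intersected at this z (|z−center|=9.460 > r=8.5); the 23×19.5 cube at (-3, 11.5) contributes its full rectangle (area 448.50 mm²); Taking the first minus the rest: starting from the cone (158.66 mm²), the 23×19.5 cube at (-3, 11.5) misses the remaining region (no effect) — area = 158.66 mm². So its area = 158.66 mm². Layer 11 (z = 3.08): the cone contributes a regular 16-gon of circumradius 9.365 (interpolated between r1=10.5 and r2=7 at t=0.324) (area = (16/2)·9.365²·sin(360°/16) = 268.52 mm²); the r=8.5 sphere at (5.5, -1) contributes a regular 16-gon of circumradius √(8.5²−3.58²) = 7.709 (area = (16/2)·7.709²·sin(360°/16) = 181.95 mm²); the cube at (-3, 11.5) is present — its section is the full 23×19.5 rectangle (area 448.50 mm²); Subtracting the remaining from the first: starting from the cone (268.52 mm²), the r=8.5 sphere at (5.5, -1) partially overlaps it — only the 128.47 mm² overlap (of its 181.95 mm²) is removed, clipping the outline; the 23×19.5 cube at (-3, 11.5) misses the remaining region (no effect) — area = 140.05 mm². So its area = 140.05 mm². Layer 32 is larger (158.66 vs 140.05 mm²).

layer 32 (z = 8.96 mm)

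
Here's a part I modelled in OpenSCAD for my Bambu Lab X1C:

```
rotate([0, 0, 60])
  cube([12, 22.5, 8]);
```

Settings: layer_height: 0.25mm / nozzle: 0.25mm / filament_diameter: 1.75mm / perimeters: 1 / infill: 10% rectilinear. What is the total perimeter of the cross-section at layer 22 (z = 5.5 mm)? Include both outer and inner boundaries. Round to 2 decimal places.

69.00 mm

At z = 5.5 mm: the cube is present — its section is the full 12×22.5 rectangle (perimeter 69.00 mm); (whole slice rotated 60° about Z — lengths, areas and connectivity unchanged). Overall, the cross-section is a single solid region. Total boundary length (outer) = 69.00 mm.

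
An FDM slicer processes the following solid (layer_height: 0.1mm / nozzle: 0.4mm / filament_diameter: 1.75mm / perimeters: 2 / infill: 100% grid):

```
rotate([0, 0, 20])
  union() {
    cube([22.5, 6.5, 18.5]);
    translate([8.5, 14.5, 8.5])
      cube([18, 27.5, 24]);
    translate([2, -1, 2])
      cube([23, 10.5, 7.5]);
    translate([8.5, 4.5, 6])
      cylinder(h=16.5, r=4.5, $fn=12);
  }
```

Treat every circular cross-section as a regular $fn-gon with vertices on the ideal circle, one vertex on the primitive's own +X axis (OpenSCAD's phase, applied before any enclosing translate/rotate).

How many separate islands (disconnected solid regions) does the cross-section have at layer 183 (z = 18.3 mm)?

At z = 18.3 mm: the cube (footprint 22.5×6.5) is included at this height; the cube at (8.5, 14.5) (footprint 18×27.5) is included at this height; the cube at (2, -1) is absent (z outside [2, 9.5]); the r=4.5 cylinder at (8.5, 4.5) gives a regular 12-gon of circumradius 4.5 (constant along its height); Merging all regions: the regions partially overlap (shared area 47.30 mm²), so overlapping operands fuse into one piece — 2 connected regions; (rotated 20° about Z; rotation is an isometry so areas/perimeters/island counts are preserved). Overall, the cross-section has 2 separate islands. Island count = 2.

2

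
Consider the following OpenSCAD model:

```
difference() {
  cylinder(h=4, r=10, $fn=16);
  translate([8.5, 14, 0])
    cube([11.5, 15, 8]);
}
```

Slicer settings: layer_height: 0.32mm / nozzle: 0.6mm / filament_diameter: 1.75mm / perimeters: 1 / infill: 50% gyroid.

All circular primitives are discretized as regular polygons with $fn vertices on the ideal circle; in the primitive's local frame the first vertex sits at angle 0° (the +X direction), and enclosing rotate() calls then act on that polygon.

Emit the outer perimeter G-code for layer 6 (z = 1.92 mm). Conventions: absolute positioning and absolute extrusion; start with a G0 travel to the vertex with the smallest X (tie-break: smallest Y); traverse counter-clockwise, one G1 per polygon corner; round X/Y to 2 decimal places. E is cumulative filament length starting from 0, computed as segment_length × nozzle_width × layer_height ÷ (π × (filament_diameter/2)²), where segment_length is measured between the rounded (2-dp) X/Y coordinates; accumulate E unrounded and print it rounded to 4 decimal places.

G0 X-10.00 Y0.00 Z1.92
G1 X-9.24 Y-3.83 E0.3117
G1 X-7.07 Y-7.07 E0.6230
G1 X-3.83 Y-9.24 E0.9342
G1 X0.00 Y-10.00 E1.2459
G1 X3.83 Y-9.24 E1.5576
G1 X7.07 Y-7.07 E1.8689
G1 X9.24 Y-3.83 E2.1802
G1 X10.00 Y0.00 E2.4919
G1 X9.24 Y3.83 E2.8036
G1 X7.07 Y7.07 E3.1148
G1 X3.83 Y9.24 E3.4261
G1 X0.00 Y10.00 E3.7378
G1 X-3.83 Y9.24 E4.0495
G1 X-7.07 Y7.07 E4.3608
G1 X-9.24 Y3.83 E4.6720
G1 X-10.00 Y0.00 E4.9837

At z = 1.92 mm: the r=10 cylinder gives a regular 16-gon of circumradius 10 (constant along its height); the 11.5×15 cube at (8.5, 14) contributes its full rectangle; Subtracting the remaining from the first: starting from the r=10 cylinder, the 11.5×15 cube at (8.5, 14) misses the remaining region (no effect) — 1 connected region. The outline is a single polygon with 16 vertices. Extrusion per mm of travel: 0.6 × 0.32 / (π × 0.875²) = 0.079824. Accumulating E over each segment gives final E = 4.9837.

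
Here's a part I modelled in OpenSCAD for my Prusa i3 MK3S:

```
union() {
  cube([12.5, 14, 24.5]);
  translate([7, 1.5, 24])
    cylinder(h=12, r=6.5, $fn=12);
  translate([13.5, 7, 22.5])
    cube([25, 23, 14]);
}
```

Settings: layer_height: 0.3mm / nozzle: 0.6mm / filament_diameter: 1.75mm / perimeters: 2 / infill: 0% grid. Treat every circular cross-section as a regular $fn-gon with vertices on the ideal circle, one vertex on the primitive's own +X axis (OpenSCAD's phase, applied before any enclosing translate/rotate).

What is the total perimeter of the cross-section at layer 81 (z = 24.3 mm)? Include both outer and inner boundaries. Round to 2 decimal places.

154.71 mm

At z = 24.3 mm: the cube (footprint 12.5×14) is included at this height (perimeter 53.00 mm); the cylinder at (7, 1.5): section is a regular 12-gon, circumradius r=6.5 (perimeter = 2·12·6.500·sin(180°/12) = 40.38 mm); the cube at (13.5, 7) is present — its section is the full 25×23 rectangle (perimeter 96.00 mm); Merging all regions: the regions partially overlap (shared area 79.23 mm²), so the edge portions inside another operand are dropped and the merged outline is re-measured after clipping — boundary = 154.71 mm. Overall, the cross-section has 2 separate islands. Total boundary length (outer) = 154.71 mm.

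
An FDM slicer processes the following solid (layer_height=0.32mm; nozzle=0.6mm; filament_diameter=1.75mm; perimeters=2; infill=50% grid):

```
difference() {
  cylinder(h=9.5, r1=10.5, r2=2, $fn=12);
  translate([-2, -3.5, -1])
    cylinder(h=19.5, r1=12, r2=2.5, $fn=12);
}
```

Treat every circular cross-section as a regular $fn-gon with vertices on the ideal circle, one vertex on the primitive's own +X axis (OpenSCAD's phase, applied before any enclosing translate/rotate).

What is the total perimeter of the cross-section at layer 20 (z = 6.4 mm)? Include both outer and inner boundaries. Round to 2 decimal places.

At z = 6.4 mm: the cone (r1=10.5→r2=2) has section circumradius 4.774 here — a regular 12-gon (perimeter = 2·12·4.774·sin(180°/12) = 29.65 mm); the cone at (-2, -3.5) contributes a regular 12-gon of circumradius 8.395 (interpolated between r1=12 and r2=2.5 at t=0.379) (perimeter = 2·12·8.395·sin(180°/12) = 52.15 mm); After the difference (first − rest): starting from the cone, the cone at (-2, -3.5) partially overlaps it — only the 66.18 mm² overlap (of its 211.42 mm²) is removed, clipping the outline — boundary = 12.63 mm. Overall, the cross-section is a single solid region. Total boundary length (outer) = 12.63 mm.

12.63 mm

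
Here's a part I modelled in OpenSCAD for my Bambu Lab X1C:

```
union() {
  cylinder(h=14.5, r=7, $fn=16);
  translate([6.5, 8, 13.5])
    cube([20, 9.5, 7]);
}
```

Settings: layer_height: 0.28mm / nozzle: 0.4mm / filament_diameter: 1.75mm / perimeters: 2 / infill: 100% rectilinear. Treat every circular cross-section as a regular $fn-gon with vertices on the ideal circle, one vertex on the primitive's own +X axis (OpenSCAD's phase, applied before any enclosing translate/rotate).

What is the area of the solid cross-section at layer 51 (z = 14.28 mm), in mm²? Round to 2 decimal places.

At z = 14.28 mm: the r=7 cylinder gives a regular 16-gon of circumradius 7 (constant along its height) (area = (16/2)·7.000²·sin(360°/16) = 150.01 mm²); the cube at (6.5, 8) (footprint 20×9.5) is included at this height (area 190.00 mm²); Merging all regions: the 2 present regions are separate (no shared area or edge), so areas and boundary lengths simply add and each stays a separate island — area = 340.01 mm². Overall, the cross-section has 2 separate islands. Net area = 340.01 mm².

340.01 mm²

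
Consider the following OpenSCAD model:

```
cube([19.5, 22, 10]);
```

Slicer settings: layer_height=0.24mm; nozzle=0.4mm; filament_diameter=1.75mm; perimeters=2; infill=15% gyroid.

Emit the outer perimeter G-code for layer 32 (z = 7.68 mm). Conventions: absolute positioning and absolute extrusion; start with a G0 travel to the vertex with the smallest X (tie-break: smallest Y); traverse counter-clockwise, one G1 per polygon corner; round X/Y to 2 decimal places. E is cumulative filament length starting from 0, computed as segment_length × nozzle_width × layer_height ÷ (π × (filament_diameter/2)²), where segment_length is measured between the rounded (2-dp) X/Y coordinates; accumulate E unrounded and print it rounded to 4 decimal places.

G0 X0.00 Y0.00 Z7.68
G1 X19.50 Y0.00 E0.7783
G1 X19.50 Y22.00 E1.6564
G1 X0.00 Y22.00 E2.4346
G1 X0.00 Y0.00 E3.3127

At z = 7.68 mm: the cube (footprint 19.5×22) is included at this height. The outline is a single polygon with 4 vertices. Extrusion per mm of travel: 0.4 × 0.24 / (π × 0.875²) = 0.039912. Accumulating E over each segment gives final E = 3.3127.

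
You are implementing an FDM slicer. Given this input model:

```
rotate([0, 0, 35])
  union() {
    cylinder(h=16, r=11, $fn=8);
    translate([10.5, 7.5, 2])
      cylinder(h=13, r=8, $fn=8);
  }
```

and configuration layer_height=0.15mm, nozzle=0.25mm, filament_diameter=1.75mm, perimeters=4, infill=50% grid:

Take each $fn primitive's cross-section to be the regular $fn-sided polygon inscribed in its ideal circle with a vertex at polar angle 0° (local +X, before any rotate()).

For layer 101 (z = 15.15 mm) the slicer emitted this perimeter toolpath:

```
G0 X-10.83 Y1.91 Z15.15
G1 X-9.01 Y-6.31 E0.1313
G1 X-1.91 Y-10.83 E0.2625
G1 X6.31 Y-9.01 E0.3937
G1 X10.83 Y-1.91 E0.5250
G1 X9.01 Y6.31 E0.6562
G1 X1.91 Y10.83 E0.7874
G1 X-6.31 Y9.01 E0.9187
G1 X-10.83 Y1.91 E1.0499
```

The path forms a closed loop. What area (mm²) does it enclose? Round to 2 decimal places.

342.15 mm²

Apply the shoelace formula to the sequence of (X, Y) vertices; enclosed area = 342.15 mm².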